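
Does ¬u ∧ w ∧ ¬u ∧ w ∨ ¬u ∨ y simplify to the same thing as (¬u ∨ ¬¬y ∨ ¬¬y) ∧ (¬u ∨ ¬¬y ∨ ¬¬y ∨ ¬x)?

E1: ¬u ∧ w ∧ ¬u ∧ w ∨ ¬u ∨ y
    = ¬u ∧ w ∨ ¬u ∨ y   [idempotence]
    = ¬u ∨ y   [absorption]
E2: (¬u ∨ ¬¬y ∨ ¬¬y) ∧ (¬u ∨ ¬¬y ∨ ¬¬y ∨ ¬x)
    = ¬u ∨ ¬¬y ∨ ¬¬y   [absorption]
    = ¬u ∨ ¬¬y   [idempotence]
    = ¬u ∨ y   [double negation]
Both reduce to ¬u ∨ y, so they are equivalent.

Yes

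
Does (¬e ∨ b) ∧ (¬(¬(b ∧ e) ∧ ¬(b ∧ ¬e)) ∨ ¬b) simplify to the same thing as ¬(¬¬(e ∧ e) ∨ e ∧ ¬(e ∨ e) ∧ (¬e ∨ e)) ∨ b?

E1: (¬e ∨ b) ∧ (¬(¬(b ∧ e) ∧ ¬(b ∧ ¬e)) ∨ ¬b)
    = (¬e ∨ b) ∧ (b ∧ e ∨ b ∧ ¬e ∨ ¬b)
    = (¬e ∨ b) ∧ (b ∨ ¬b)
    = ¬e ∨ b
E2: ¬(¬¬(e ∧ e) ∨ e ∧ ¬(e ∨ e) ∧ (¬e ∨ e)) ∨ b
    = ¬(¬¬(e ∧ e) ∨ e ∧ ¬(e ∨ e)) ∨ b
    = ¬(¬¬(e ∧ e) ∨ e ∧ ¬e) ∨ b
    = ¬(e ∧ e ∨ e ∧ ¬e) ∨ b
    = ¬e ∨ b
Both reduce to ¬e ∨ b, so they are equivalent.

Yes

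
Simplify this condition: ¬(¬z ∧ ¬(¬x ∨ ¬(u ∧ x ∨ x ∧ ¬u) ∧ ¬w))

z ∨ ¬x

¬(¬z ∧ ¬(¬x ∨ ¬(u ∧ x ∨ x ∧ ¬u) ∧ ¬w))
= ¬(¬z ∧ ¬(¬x ∨ ¬x ∧ ¬w))   — distribution
= ¬(¬z ∧ ¬¬x)   — absorption
= z ∨ ¬x   — De Morgan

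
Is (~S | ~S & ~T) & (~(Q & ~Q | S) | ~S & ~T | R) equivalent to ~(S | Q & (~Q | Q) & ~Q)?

E1: (~S | ~S & ~T) & (~(Q & ~Q | S) | ~S & ~T | R)
    = (~S | ~S & ~T) & (~S | ~S & ~T | R)
    = ~S | ~S & ~T
    = ~S
E2: ~(S | Q & (~Q | Q) & ~Q)
    = ~(S | Q & ~Q)
    = ~S
Both reduce to ~S, so they are equivalent.

Yes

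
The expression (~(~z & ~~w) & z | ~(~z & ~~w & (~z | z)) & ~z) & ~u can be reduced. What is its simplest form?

(~(~z & ~~w) & z | ~(~z & ~~w & (~z | z)) & ~z) & ~u
= (~(~z & ~~w) & z | ~(~z & ~~w) & ~z) & ~u   (complement / identity)
= ~(~z & ~~w) & ~u   (distribution)
= (z | ~w) & ~u   (De Morgan)

(z | ~w) & ~u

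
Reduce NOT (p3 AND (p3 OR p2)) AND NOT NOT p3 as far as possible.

FALSE

NOT (p3 AND (p3 OR p2)) AND NOT NOT p3
= NOT p3 AND NOT NOT p3   — absorption
= NOT p3 AND p3   — double negation
= FALSE   — complement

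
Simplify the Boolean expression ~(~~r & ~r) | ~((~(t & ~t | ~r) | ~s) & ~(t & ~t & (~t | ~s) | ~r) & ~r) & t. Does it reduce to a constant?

1

~(~~r & ~r) | ~((~(t & ~t | ~r) | ~s) & ~(t & ~t & (~t | ~s) | ~r) & ~r) & t
= ~(~~r & ~r) | ~((~(t & ~t | ~r) | ~s) & ~(t & ~t | ~r) & ~r) & t   (absorption)
= ~(~~r & ~r) | ~(~(t & ~t | ~r) & ~r) & t   (absorption)
= ~(~~r & ~r) | ~(~~r & ~r) & t   (complement / identity)
= ~(~~r & ~r)   (absorption)
= ~r | r   (De Morgan)
= 1   (complement)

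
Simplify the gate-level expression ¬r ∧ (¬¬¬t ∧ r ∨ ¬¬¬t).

¬r ∧ (¬¬¬t ∧ r ∨ ¬¬¬t)
= ¬r ∧ ¬¬¬t
= ¬r ∧ ¬t

¬r ∧ ¬t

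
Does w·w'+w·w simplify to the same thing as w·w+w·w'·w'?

Yes

E1: w·w'+w·w
    = w   [distribution]
E2: w·w+w·w'·w'
    = w·w+w·w'   [idempotence]
    = w   [distribution]
Both reduce to w, so they are equivalent.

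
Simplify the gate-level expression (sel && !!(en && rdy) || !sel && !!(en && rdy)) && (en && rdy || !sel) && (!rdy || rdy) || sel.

(sel && !!(en && rdy) || !sel && !!(en && rdy)) && (en && rdy || !sel) && (!rdy || rdy) || sel
= (sel && !!(en && rdy) || !sel && !!(en && rdy)) && (en && rdy || !sel) || sel
= !!(en && rdy) && (en && rdy || !sel) || sel
= en && rdy && (en && rdy || !sel) || sel
= en && rdy || sel

en && rdy || sel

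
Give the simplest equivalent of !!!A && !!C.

!!!A && !!C
= !!!A && C
= !A && C

!A && C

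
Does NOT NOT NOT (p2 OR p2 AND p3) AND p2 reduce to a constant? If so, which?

yes, False

NOT NOT NOT (p2 OR p2 AND p3) AND p2
= NOT (p2 OR p2 AND p3) AND p2   (double negation)
= NOT p2 AND p2   (absorption)
= FALSE   (complement)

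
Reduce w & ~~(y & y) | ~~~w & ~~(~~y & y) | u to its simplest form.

w & ~~(y & y) | ~~~w & ~~(~~y & y) | u
= w & ~~(y & y) | ~w & ~~(~~y & y) | u   — double negation
= w & ~~(y & y) | ~w & ~~(y & y) | u   — double negation
= ~~(y & y) | u   — distribution
= ~~y | u   — idempotence
= y | u   — double negation

y | u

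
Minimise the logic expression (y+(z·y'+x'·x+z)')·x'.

(y+(z·y'+x'·x+z)')·x'
= (y+(z·y'+z)')·x'   [complement / identity]
= (y+z')·x'   [absorption]

(y+z')·x'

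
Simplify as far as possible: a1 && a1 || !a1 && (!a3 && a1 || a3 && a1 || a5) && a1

a1 && a1 || !a1 && (!a3 && a1 || a3 && a1 || a5) && a1
= a1 && a1 || !a1 && (a1 || a5) && a1
= a1 && a1 || !a1 && a1
= a1

a1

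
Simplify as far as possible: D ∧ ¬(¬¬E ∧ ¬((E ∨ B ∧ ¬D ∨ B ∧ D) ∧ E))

D

D ∧ ¬(¬¬E ∧ ¬((E ∨ B ∧ ¬D ∨ B ∧ D) ∧ E))
= D ∧ (¬E ∨ (E ∨ B ∧ ¬D ∨ B ∧ D) ∧ E)   [De Morgan]
= D ∧ (¬E ∨ (E ∨ B) ∧ E)   [distribution]
= D ∧ (¬E ∨ E)   [absorption]
= D   [complement / identity]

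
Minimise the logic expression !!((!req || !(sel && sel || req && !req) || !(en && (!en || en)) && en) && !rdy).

!!((!req || !(sel && sel || req && !req) || !(en && (!en || en)) && en) && !rdy)
= !!((!req || !(sel && sel) || !(en && (!en || en)) && en) && !rdy)   (complement / identity)
= !!((!req || !sel || !(en && (!en || en)) && en) && !rdy)   (idempotence)
= !!((!req || !sel || !en && en) && !rdy)   (complement / identity)
= (!req || !sel || !en && en) && !rdy   (double negation)
= (!req || !sel) && !rdy   (complement / identity)

(!req || !sel) && !rdy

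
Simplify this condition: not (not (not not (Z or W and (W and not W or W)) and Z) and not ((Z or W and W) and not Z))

Z or W

not (not (not not (Z or W and (W and not W or W)) and Z) and not ((Z or W and W) and not Z))
= not (not (not not (Z or W and W) and Z) and not ((Z or W and W) and not Z))   — complement / identity
= not not (Z or W and W) and Z or (Z or W and W) and not Z   — De Morgan
= (Z or W and W) and Z or (Z or W and W) and not Z   — double negation
= Z or W and W   — distribution
= Z or W   — idempotence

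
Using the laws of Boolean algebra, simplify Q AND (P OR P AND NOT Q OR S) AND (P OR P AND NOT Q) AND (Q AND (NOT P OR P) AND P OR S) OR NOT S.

Q AND P OR NOT S

Q AND (P OR P AND NOT Q OR S) AND (P OR P AND NOT Q) AND (Q AND (NOT P OR P) AND P OR S) OR NOT S
= Q AND (P OR P AND NOT Q) AND (Q AND (NOT P OR P) AND P OR S) OR NOT S   (absorption)
= Q AND (P OR P AND NOT Q) AND (Q AND P OR S) OR NOT S   (complement / identity)
= Q AND P AND (Q AND P OR S) OR NOT S   (absorption)
= Q AND P OR NOT S   (absorption)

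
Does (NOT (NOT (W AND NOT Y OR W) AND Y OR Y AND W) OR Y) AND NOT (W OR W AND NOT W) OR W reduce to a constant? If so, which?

(NOT (NOT (W AND NOT Y OR W) AND Y OR Y AND W) OR Y) AND NOT (W OR W AND NOT W) OR W
= (NOT (NOT W AND Y OR Y AND W) OR Y) AND NOT (W OR W AND NOT W) OR W   — absorption
= (NOT Y OR Y) AND NOT (W OR W AND NOT W) OR W   — distribution
= (NOT Y OR Y) AND NOT W OR W   — complement / identity
= NOT W OR W   — complement / identity
= TRUE   — complement

yes, True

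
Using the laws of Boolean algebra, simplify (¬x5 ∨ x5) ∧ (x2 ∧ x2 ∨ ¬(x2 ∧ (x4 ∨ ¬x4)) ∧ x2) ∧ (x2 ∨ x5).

(¬x5 ∨ x5) ∧ (x2 ∧ x2 ∨ ¬(x2 ∧ (x4 ∨ ¬x4)) ∧ x2) ∧ (x2 ∨ x5)
= (x2 ∧ x2 ∨ ¬(x2 ∧ (x4 ∨ ¬x4)) ∧ x2) ∧ (x2 ∨ x5)
= (x2 ∧ x2 ∨ ¬x2 ∧ x2) ∧ (x2 ∨ x5)
= x2 ∧ (x2 ∨ x5)
= x2

x2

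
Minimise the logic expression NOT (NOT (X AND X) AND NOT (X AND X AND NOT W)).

X

NOT (NOT (X AND X) AND NOT (X AND X AND NOT W))
= X AND X OR X AND X AND NOT W
= X AND X
= X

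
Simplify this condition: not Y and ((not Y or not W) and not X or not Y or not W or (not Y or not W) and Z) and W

not Y and W

not Y and ((not Y or not W) and not X or not Y or not W or (not Y or not W) and Z) and W
= not Y and (not Y or not W or (not Y or not W) and Z) and W   [absorption]
= not Y and (not Y or not W) and W   [absorption]
= not Y and W   [absorption]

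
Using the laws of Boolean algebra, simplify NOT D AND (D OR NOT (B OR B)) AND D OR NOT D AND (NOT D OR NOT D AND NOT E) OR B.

NOT D AND (D OR NOT (B OR B)) AND D OR NOT D AND (NOT D OR NOT D AND NOT E) OR B
= NOT D AND (D OR NOT (B OR B)) AND D OR NOT D AND NOT D OR B   [absorption]
= NOT D AND (D OR NOT B) AND D OR NOT D AND NOT D OR B   [idempotence]
= NOT D AND D OR NOT D AND NOT D OR B   [absorption]
= NOT D OR B   [distribution]

NOT D OR B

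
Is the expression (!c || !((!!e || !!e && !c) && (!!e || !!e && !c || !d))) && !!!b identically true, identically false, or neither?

(!c || !((!!e || !!e && !c) && (!!e || !!e && !c || !d))) && !!!b
= (!c || !(!!e || !!e && !c)) && !!!b   (absorption)
= (!c || !(!!e || !!e && !c)) && !b   (double negation)
= (!c || !!!e) && !b   (absorption)
= (!c || !e) && !b   (double negation)
This depends on b, c, e, so it is not a constant.

neither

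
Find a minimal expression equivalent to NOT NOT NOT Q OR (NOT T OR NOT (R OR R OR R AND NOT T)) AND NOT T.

NOT NOT NOT Q OR (NOT T OR NOT (R OR R OR R AND NOT T)) AND NOT T
= NOT NOT NOT Q OR (NOT T OR NOT (R OR R)) AND NOT T
= NOT NOT NOT Q OR (NOT T OR NOT R) AND NOT T
= NOT NOT NOT Q OR NOT T
= NOT Q OR NOT T

NOT Q OR NOT T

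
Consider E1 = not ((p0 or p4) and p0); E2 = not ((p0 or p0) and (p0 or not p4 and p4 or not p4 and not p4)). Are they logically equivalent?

Yes

E1: not ((p0 or p4) and p0)
    = not p0   (absorption)
E2: not ((p0 or p0) and (p0 or not p4 and p4 or not p4 and not p4))
    = not (p0 or p0 and (not p4 and p4 or not p4 and not p4))   (distribution)
    = not (p0 or p0 and not p4)   (distribution)
    = not p0   (absorption)
Both reduce to not p0, so they are equivalent.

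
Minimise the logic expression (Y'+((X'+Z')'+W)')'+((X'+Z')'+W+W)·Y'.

(Y'+((X'+Z')'+W)')'+((X'+Z')'+W+W)·Y'
= Y·((X'+Z')'+W)+((X'+Z')'+W+W)·Y'   — De Morgan
= Y·((X'+Z')'+W)+((X'+Z')'+W)·Y'   — idempotence
= (X'+Z')'+W   — distribution
= X·Z+W   — De Morgan

X·Z+W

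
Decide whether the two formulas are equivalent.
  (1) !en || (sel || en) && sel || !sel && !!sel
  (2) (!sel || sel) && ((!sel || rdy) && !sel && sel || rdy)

No

E1: !en || (sel || en) && sel || !sel && !!sel
    = !en || (sel || en) && sel || !sel && sel   (double negation)
    = !en || sel || !sel && sel   (absorption)
    = !en || sel   (complement / identity)
E2: (!sel || sel) && ((!sel || rdy) && !sel && sel || rdy)
    = (!sel || sel) && (!sel && sel || rdy)   (absorption)
    = !sel && sel || rdy   (complement / identity)
    = rdy   (complement / identity)
These differ: at en=0, rdy=0, sel=0, E1 = 1 but E2 = 0.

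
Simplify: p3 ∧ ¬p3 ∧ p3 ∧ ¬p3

p3 ∧ ¬p3 ∧ p3 ∧ ¬p3
= p3 ∧ ¬p3   — idempotence
= False   — complement

False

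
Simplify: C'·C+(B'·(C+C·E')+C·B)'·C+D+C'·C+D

C'·C+(B'·(C+C·E')+C·B)'·C+D+C'·C+D
= C'·C+(B'·C+C·B)'·C+D+C'·C+D
= (B'·C+C·B)'·C+D+C'·C+D
= C'·C+D+C'·C+D
= C'·C+D
= D

D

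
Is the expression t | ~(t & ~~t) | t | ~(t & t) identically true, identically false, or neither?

identically true

t | ~(t & ~~t) | t | ~(t & t)
= t | ~(t & t) | t | ~(t & t)   [double negation]
= t | ~(t & t)   [idempotence]
= t | ~t   [idempotence]
= 1   [complement]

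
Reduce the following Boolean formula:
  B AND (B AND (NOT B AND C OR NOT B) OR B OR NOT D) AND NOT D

B AND NOT D

B AND (B AND (NOT B AND C OR NOT B) OR B OR NOT D) AND NOT D
= B AND (B AND NOT B OR B OR NOT D) AND NOT D
= B AND (B OR NOT D) AND NOT D
= B AND NOT D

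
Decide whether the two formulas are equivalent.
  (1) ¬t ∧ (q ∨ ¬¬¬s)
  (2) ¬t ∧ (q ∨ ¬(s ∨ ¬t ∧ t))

E1: ¬t ∧ (q ∨ ¬¬¬s)
    = ¬t ∧ (q ∨ ¬s)
E2: ¬t ∧ (q ∨ ¬(s ∨ ¬t ∧ t))
    = ¬t ∧ (q ∨ ¬s)
Both reduce to ¬t ∧ (q ∨ ¬s), so they are equivalent.

Yes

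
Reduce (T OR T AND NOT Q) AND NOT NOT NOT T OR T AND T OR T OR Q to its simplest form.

T OR Q

(T OR T AND NOT Q) AND NOT NOT NOT T OR T AND T OR T OR Q
= (T OR T AND NOT Q) AND NOT T OR T AND T OR T OR Q   — double negation
= T AND NOT T OR T AND T OR T OR Q   — absorption
= T OR T OR Q   — distribution
= T OR Q   — idempotence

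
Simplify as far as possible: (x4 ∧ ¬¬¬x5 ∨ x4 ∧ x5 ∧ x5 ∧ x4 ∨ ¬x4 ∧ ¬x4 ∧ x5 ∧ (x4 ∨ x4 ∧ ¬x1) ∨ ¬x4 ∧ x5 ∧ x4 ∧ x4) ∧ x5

(x4 ∧ ¬¬¬x5 ∨ x4 ∧ x5 ∧ x5 ∧ x4 ∨ ¬x4 ∧ ¬x4 ∧ x5 ∧ (x4 ∨ x4 ∧ ¬x1) ∨ ¬x4 ∧ x5 ∧ x4 ∧ x4) ∧ x5
= (x4 ∧ ¬x5 ∨ x4 ∧ x5 ∧ x5 ∧ x4 ∨ ¬x4 ∧ ¬x4 ∧ x5 ∧ (x4 ∨ x4 ∧ ¬x1) ∨ ¬x4 ∧ x5 ∧ x4 ∧ x4) ∧ x5   — double negation
= (x4 ∧ ¬x5 ∨ x4 ∧ x5 ∧ x5 ∧ x4 ∨ ¬x4 ∧ ¬x4 ∧ x5 ∧ x4 ∨ ¬x4 ∧ x5 ∧ x4 ∧ x4) ∧ x5   — absorption
= (x4 ∧ ¬x5 ∨ x4 ∧ x5 ∧ x5 ∧ x4 ∨ ¬x4 ∧ x5 ∧ x4) ∧ x5   — distribution
= (x4 ∧ ¬x5 ∨ x4 ∧ x5 ∧ x4 ∨ ¬x4 ∧ x5 ∧ x4) ∧ x5   — idempotence
= (x4 ∧ ¬x5 ∨ x5 ∧ x4) ∧ x5   — distribution
= x4 ∧ x5   — distribution

x4 ∧ x5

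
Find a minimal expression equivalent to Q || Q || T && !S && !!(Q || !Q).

Q || Q || T && !S && !!(Q || !Q)
= Q || Q || T && !S && (Q || !Q)
= Q || Q || T && !S
= Q || T && !S

Q || T && !S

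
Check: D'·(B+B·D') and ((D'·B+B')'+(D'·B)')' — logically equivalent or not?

Yes

E1: D'·(B+B·D')
    = D'·B   — absorption
E2: ((D'·B+B')'+(D'·B)')'
    = (D'·B+B')·D'·B   — De Morgan
    = D'·B   — absorption
Both reduce to D'·B, so they are equivalent.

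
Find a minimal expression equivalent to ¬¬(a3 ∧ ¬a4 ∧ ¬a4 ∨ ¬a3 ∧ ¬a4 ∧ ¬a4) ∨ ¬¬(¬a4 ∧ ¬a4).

¬¬(a3 ∧ ¬a4 ∧ ¬a4 ∨ ¬a3 ∧ ¬a4 ∧ ¬a4) ∨ ¬¬(¬a4 ∧ ¬a4)
= ¬¬(¬a4 ∧ ¬a4) ∨ ¬¬(¬a4 ∧ ¬a4)   (distribution)
= ¬¬(¬a4 ∧ ¬a4)   (idempotence)
= ¬(a4 ∨ a4)   (De Morgan)
= ¬a4   (idempotence)

¬a4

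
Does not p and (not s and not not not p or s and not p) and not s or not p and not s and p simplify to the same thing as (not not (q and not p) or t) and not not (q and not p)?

E1: not p and (not s and not not not p or s and not p) and not s or not p and not s and p
    = not p and (not s and not p or s and not p) and not s or not p and not s and p
    = not p and not p and not s or not p and not s and p
    = not p and not s
E2: (not not (q and not p) or t) and not not (q and not p)
    = not not (q and not p)
    = q and not p
These differ: at p=0, q=0, s=0, t=1, E1 = 1 but E2 = 0.

No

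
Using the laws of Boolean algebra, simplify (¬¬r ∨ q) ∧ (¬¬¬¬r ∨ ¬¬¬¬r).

r

(¬¬r ∨ q) ∧ (¬¬¬¬r ∨ ¬¬¬¬r)
= (¬¬r ∨ q) ∧ ¬¬¬¬r
= (¬¬r ∨ q) ∧ ¬¬r
= ¬¬r
= r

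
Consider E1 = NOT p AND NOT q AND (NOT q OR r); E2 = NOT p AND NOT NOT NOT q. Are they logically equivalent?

E1: NOT p AND NOT q AND (NOT q OR r)
    = NOT p AND NOT q   (absorption)
E2: NOT p AND NOT NOT NOT q
    = NOT p AND NOT q   (double negation)
Both reduce to NOT p AND NOT q, so they are equivalent.

Yes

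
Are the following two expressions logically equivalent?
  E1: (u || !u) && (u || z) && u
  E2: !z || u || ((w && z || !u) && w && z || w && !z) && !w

E1: (u || !u) && (u || z) && u
    = (u || z) && u   [complement / identity]
    = u   [absorption]
E2: !z || u || ((w && z || !u) && w && z || w && !z) && !w
    = !z || u || (w && z || w && !z) && !w   [absorption]
    = !z || u || w && !w   [distribution]
    = !z || u   [complement / identity]
These differ: at u=0, w=1, z=0, E1 = 0 but E2 = 1.

No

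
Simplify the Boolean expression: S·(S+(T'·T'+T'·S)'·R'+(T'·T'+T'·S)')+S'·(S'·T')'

S+T

S·(S+(T'·T'+T'·S)'·R'+(T'·T'+T'·S)')+S'·(S'·T')'
= S·(S+(T'·T'+T'·S)'·R'+(T'·T'+T'·S)')+S'·(S+T)   (De Morgan)
= S·(S+(T'·T'+T'·S)')+S'·(S+T)   (absorption)
= S·(S+(T'·(T'+S))')+S'·(S+T)   (distribution)
= S·(S+(T')')+S'·(S+T)   (absorption)
= S·(S+T)+S'·(S+T)   (double negation)
= S+T   (distribution)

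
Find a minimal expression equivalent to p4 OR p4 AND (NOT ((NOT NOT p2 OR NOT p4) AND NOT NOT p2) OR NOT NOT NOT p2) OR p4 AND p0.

p4

p4 OR p4 AND (NOT ((NOT NOT p2 OR NOT p4) AND NOT NOT p2) OR NOT NOT NOT p2) OR p4 AND p0
= p4 OR p4 AND (NOT NOT NOT p2 OR NOT NOT NOT p2) OR p4 AND p0   (absorption)
= p4 OR p4 AND NOT NOT NOT p2 OR p4 AND p0   (idempotence)
= p4 OR p4 AND NOT p2 OR p4 AND p0   (double negation)
= p4 OR p4 AND p0   (absorption)
= p4   (absorption)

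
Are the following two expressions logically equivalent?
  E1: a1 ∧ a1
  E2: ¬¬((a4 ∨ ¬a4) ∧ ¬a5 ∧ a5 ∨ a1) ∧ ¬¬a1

E1: a1 ∧ a1
    = a1   — idempotence
E2: ¬¬((a4 ∨ ¬a4) ∧ ¬a5 ∧ a5 ∨ a1) ∧ ¬¬a1
    = ¬¬(¬a5 ∧ a5 ∨ a1) ∧ ¬¬a1   — complement / identity
    = ¬¬a1 ∧ ¬¬a1   — complement / identity
    = ¬¬a1   — idempotence
    = a1   — double negation
Both reduce to a1, so they are equivalent.

Yes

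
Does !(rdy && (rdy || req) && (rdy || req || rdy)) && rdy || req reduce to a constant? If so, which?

!(rdy && (rdy || req) && (rdy || req || rdy)) && rdy || req
= !(rdy && (rdy || req)) && rdy || req
= !rdy && rdy || req
= req
This depends on req, so it is not a constant.

no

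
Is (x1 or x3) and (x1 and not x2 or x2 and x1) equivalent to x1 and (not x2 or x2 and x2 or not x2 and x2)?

Yes

E1: (x1 or x3) and (x1 and not x2 or x2 and x1)
    = (x1 or x3) and x1
    = x1
E2: x1 and (not x2 or x2 and x2 or not x2 and x2)
    = x1 and (not x2 or x2)
    = x1
Both reduce to x1, so they are equivalent.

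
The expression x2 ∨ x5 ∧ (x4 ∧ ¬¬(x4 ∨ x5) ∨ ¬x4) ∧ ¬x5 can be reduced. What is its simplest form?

x2 ∨ x5 ∧ (x4 ∧ ¬¬(x4 ∨ x5) ∨ ¬x4) ∧ ¬x5
= x2 ∨ x5 ∧ (x4 ∧ (x4 ∨ x5) ∨ ¬x4) ∧ ¬x5
= x2 ∨ x5 ∧ (x4 ∨ ¬x4) ∧ ¬x5
= x2 ∨ x5 ∧ ¬x5
= x2

x2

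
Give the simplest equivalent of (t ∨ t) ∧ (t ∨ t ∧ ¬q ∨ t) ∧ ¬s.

(t ∨ t) ∧ (t ∨ t ∧ ¬q ∨ t) ∧ ¬s
= (t ∨ t) ∧ (t ∨ t) ∧ ¬s   (absorption)
= (t ∨ t) ∧ ¬s   (idempotence)
= t ∧ ¬s   (idempotence)

t ∧ ¬s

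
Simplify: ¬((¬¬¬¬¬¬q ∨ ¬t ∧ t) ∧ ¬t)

¬q ∨ t

¬((¬¬¬¬¬¬q ∨ ¬t ∧ t) ∧ ¬t)
= ¬(¬¬¬¬¬¬q ∧ ¬t)   (complement / identity)
= ¬¬¬¬¬q ∨ t   (De Morgan)
= ¬¬¬q ∨ t   (double negation)
= ¬q ∨ t   (double negation)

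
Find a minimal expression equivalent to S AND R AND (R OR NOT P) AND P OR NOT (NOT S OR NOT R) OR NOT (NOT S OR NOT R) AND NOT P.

S AND R AND (R OR NOT P) AND P OR NOT (NOT S OR NOT R) OR NOT (NOT S OR NOT R) AND NOT P
= S AND R AND (R OR NOT P) AND P OR NOT (NOT S OR NOT R)   [absorption]
= S AND R AND (R OR NOT P) AND P OR S AND R   [De Morgan]
= S AND R AND P OR S AND R   [absorption]
= S AND R   [absorption]

S AND R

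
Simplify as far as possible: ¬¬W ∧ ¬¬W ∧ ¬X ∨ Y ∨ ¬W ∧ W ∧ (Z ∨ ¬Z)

¬¬W ∧ ¬¬W ∧ ¬X ∨ Y ∨ ¬W ∧ W ∧ (Z ∨ ¬Z)
= ¬¬W ∧ ¬¬W ∧ ¬X ∨ Y ∨ ¬W ∧ W   — complement / identity
= ¬¬W ∧ ¬X ∨ Y ∨ ¬W ∧ W   — idempotence
= ¬¬W ∧ ¬X ∨ Y   — complement / identity
= W ∧ ¬X ∨ Y   — double negation

W ∧ ¬X ∨ Y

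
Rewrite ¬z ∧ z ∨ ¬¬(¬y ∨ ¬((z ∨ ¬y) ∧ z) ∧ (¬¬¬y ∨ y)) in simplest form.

¬z ∧ z ∨ ¬¬(¬y ∨ ¬((z ∨ ¬y) ∧ z) ∧ (¬¬¬y ∨ y))
= ¬z ∧ z ∨ ¬¬(¬y ∨ ¬z ∧ (¬¬¬y ∨ y))   (absorption)
= ¬z ∧ z ∨ ¬¬(¬y ∨ ¬z ∧ (¬y ∨ y))   (double negation)
= ¬¬(¬y ∨ ¬z ∧ (¬y ∨ y))   (complement / identity)
= ¬¬(¬y ∨ ¬z)   (complement / identity)
= ¬y ∨ ¬z   (double negation)

¬y ∨ ¬z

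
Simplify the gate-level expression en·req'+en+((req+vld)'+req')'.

en+req

en·req'+en+((req+vld)'+req')'
= en·req'+en+(req+vld)·req   [De Morgan]
= en·req'+en+req   [absorption]
= en+req   [absorption]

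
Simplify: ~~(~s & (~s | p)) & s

~~(~s & (~s | p)) & s
= ~~~s & s   — absorption
= ~s & s   — double negation
= 0   — complement

0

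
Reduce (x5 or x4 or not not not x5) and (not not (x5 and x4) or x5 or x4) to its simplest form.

(x5 or x4 or not not not x5) and (not not (x5 and x4) or x5 or x4)
= (x5 or x4 or not not not x5) and (x5 and x4 or x5 or x4)   [double negation]
= (x5 or x4 or not not not x5) and (x5 or x4)   [absorption]
= (x5 or x4 or not x5) and (x5 or x4)   [double negation]
= x5 or x4   [absorption]

x5 or x4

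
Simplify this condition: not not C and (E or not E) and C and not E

C and not E

not not C and (E or not E) and C and not E
= C and (E or not E) and C and not E
= C and C and not E
= C and not E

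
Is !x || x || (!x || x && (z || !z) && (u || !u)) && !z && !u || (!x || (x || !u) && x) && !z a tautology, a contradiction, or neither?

!x || x || (!x || x && (z || !z) && (u || !u)) && !z && !u || (!x || (x || !u) && x) && !z
= !x || x || (!x || x && (u || !u)) && !z && !u || (!x || (x || !u) && x) && !z   (complement / identity)
= !x || x || (!x || x) && !z && !u || (!x || (x || !u) && x) && !z   (complement / identity)
= !x || x || (!x || x) && !z && !u || (!x || x) && !z   (absorption)
= !x || x || (!x || x) && !z   (absorption)
= !x || x   (absorption)
= true   (complement)

tautology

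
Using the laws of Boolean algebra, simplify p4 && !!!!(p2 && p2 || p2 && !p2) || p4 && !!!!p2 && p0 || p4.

p4 && !!!!(p2 && p2 || p2 && !p2) || p4 && !!!!p2 && p0 || p4
= p4 && !!!!p2 || p4 && !!!!p2 && p0 || p4
= p4 && !!!!p2 || p4
= p4 && !!p2 || p4
= p4 && p2 || p4
= p4

p4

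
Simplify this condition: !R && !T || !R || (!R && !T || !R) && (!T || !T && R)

!R

!R && !T || !R || (!R && !T || !R) && (!T || !T && R)
= !R && !T || !R || (!R && !T || !R) && !T
= !R && !T || !R
= !R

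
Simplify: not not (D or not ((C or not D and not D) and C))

not not (D or not ((C or not D and not D) and C))
= D or not ((C or not D and not D) and C)   [double negation]
= D or not ((C or not D) and C)   [idempotence]
= D or not C   [absorption]

D or not C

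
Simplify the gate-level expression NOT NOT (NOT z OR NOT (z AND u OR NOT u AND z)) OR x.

NOT NOT (NOT z OR NOT (z AND u OR NOT u AND z)) OR x
= NOT NOT (NOT z OR NOT z) OR x
= NOT NOT NOT z OR x
= NOT z OR x

NOT z OR x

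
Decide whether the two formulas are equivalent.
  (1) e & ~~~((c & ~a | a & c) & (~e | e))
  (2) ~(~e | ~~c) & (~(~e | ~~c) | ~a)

E1: e & ~~~((c & ~a | a & c) & (~e | e))
    = e & ~~~(c & ~a | a & c)   [complement / identity]
    = e & ~~~c   [distribution]
    = e & ~c   [double negation]
E2: ~(~e | ~~c) & (~(~e | ~~c) | ~a)
    = ~(~e | ~~c)   [absorption]
    = e & ~c   [De Morgan]
Both reduce to e & ~c, so they are equivalent.

Yes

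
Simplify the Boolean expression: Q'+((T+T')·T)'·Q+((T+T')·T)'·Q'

Q'+((T+T')·T)'·Q+((T+T')·T)'·Q'
= Q'+((T+T')·T)'·(Q+Q')   — distribution
= Q'+T'·(Q+Q')   — complement / identity
= Q'+T'   — complement / identity

Q'+T'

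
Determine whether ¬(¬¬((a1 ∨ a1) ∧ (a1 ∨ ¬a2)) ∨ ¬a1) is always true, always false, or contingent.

always false

¬(¬¬((a1 ∨ a1) ∧ (a1 ∨ ¬a2)) ∨ ¬a1)
= ¬((a1 ∨ a1) ∧ (a1 ∨ ¬a2)) ∧ a1
= ¬(a1 ∧ ¬a2 ∨ a1) ∧ a1
= ¬a1 ∧ a1
= False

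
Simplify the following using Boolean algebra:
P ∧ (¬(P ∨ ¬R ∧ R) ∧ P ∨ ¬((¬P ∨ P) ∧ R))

P ∧ (¬(P ∨ ¬R ∧ R) ∧ P ∨ ¬((¬P ∨ P) ∧ R))
= P ∧ (¬(P ∨ ¬R ∧ R) ∧ P ∨ ¬R)
= P ∧ (¬P ∧ P ∨ ¬R)
= P ∧ ¬R

P ∧ ¬R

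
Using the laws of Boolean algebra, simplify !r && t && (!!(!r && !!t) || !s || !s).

!r && t

!r && t && (!!(!r && !!t) || !s || !s)
= !r && t && (!r && !!t || !s || !s)   [double negation]
= !r && t && (!r && t || !s || !s)   [double negation]
= !r && t && (!r && t || !s)   [idempotence]
= !r && t   [absorption]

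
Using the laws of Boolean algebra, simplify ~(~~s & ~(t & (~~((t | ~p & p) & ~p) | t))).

~s | t

~(~~s & ~(t & (~~((t | ~p & p) & ~p) | t)))
= ~(~~s & ~(t & (~~(t & ~p) | t)))   — complement / identity
= ~s | t & (~~(t & ~p) | t)   — De Morgan
= ~s | t & (t & ~p | t)   — double negation
= ~s | t & t   — absorption
= ~s | t   — idempotence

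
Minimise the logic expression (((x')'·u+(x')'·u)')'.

x·u

(((x')'·u+(x')'·u)')'
= (((x')'·u)')'   [idempotence]
= (x')'·u   [double negation]
= x·u   [double negation]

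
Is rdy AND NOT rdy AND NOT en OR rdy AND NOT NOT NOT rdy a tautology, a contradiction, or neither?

contradiction

rdy AND NOT rdy AND NOT en OR rdy AND NOT NOT NOT rdy
= rdy AND NOT rdy AND NOT en OR rdy AND NOT rdy
= rdy AND NOT rdy
= FALSE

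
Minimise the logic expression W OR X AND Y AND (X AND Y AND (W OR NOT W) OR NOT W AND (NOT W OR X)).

W OR X AND Y AND (X AND Y AND (W OR NOT W) OR NOT W AND (NOT W OR X))
= W OR X AND Y AND (X AND Y OR NOT W AND (NOT W OR X))   — complement / identity
= W OR X AND Y AND (X AND Y OR NOT W)   — absorption
= W OR X AND Y   — absorption

W OR X AND Y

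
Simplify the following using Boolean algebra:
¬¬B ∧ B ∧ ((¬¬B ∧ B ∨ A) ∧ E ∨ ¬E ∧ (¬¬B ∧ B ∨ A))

¬¬B ∧ B ∧ ((¬¬B ∧ B ∨ A) ∧ E ∨ ¬E ∧ (¬¬B ∧ B ∨ A))
= ¬¬B ∧ B ∧ (¬¬B ∧ B ∨ A)   (distribution)
= ¬¬B ∧ B   (absorption)
= B ∧ B   (double negation)
= B   (idempotence)

B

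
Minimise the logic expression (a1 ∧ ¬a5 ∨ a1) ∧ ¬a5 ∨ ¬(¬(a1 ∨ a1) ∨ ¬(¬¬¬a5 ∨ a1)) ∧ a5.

(a1 ∧ ¬a5 ∨ a1) ∧ ¬a5 ∨ ¬(¬(a1 ∨ a1) ∨ ¬(¬¬¬a5 ∨ a1)) ∧ a5
= (a1 ∧ ¬a5 ∨ a1) ∧ ¬a5 ∨ (a1 ∨ a1) ∧ (¬¬¬a5 ∨ a1) ∧ a5   — De Morgan
= (a1 ∧ ¬a5 ∨ a1) ∧ ¬a5 ∨ (a1 ∨ a1) ∧ (¬a5 ∨ a1) ∧ a5   — double negation
= (a1 ∧ ¬a5 ∨ a1) ∧ ¬a5 ∨ (a1 ∧ ¬a5 ∨ a1) ∧ a5   — distribution
= a1 ∧ ¬a5 ∨ a1   — distribution
= a1   — absorption

a1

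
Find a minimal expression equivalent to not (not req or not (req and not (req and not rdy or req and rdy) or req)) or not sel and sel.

not (not req or not (req and not (req and not rdy or req and rdy) or req)) or not sel and sel
= not (not req or not (req and not req or req)) or not sel and sel
= not (not req or not req) or not sel and sel
= req and req or not sel and sel
= req and req
= req

req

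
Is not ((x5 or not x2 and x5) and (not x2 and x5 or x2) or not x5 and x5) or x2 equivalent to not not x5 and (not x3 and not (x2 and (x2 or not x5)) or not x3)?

E1: not ((x5 or not x2 and x5) and (not x2 and x5 or x2) or not x5 and x5) or x2
    = not (not x2 and x5 or x5 and x2 or not x5 and x5) or x2
    = not (x5 or not x5 and x5) or x2
    = not x5 or x2
E2: not not x5 and (not x3 and not (x2 and (x2 or not x5)) or not x3)
    = not not x5 and (not x3 and not x2 or not x3)
    = x5 and (not x3 and not x2 or not x3)
    = x5 and not x3
These differ: at x2=1, x3=1, x5=0, E1 = 1 but E2 = 0.

No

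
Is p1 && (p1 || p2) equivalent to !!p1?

E1: p1 && (p1 || p2)
    = p1   — absorption
E2: !!p1
    = p1   — double negation
Both reduce to p1, so they are equivalent.

Yes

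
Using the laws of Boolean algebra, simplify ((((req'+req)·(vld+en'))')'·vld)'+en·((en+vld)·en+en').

vld'+en

((((req'+req)·(vld+en'))')'·vld)'+en·((en+vld)·en+en')
= (((vld+en')')'·vld)'+en·((en+vld)·en+en')   (complement / identity)
= (((vld+en')')'·vld)'+en·(en+en')   (absorption)
= ((vld+en')·vld)'+en·(en+en')   (double negation)
= ((vld+en')·vld)'+en   (complement / identity)
= vld'+en   (absorption)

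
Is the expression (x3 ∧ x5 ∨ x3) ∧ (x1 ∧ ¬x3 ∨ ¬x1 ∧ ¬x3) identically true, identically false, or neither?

identically false

(x3 ∧ x5 ∨ x3) ∧ (x1 ∧ ¬x3 ∨ ¬x1 ∧ ¬x3)
= x3 ∧ (x1 ∧ ¬x3 ∨ ¬x1 ∧ ¬x3)   [absorption]
= x3 ∧ ¬x3   [distribution]
= False   [complement]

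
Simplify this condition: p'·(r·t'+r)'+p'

p'·(r·t'+r)'+p'
= p'·r'+p'   — absorption
= p'   — absorption

p'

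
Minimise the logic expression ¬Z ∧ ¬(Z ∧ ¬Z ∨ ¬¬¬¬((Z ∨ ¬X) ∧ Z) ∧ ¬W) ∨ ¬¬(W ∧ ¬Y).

¬Z ∨ W ∧ ¬Y

¬Z ∧ ¬(Z ∧ ¬Z ∨ ¬¬¬¬((Z ∨ ¬X) ∧ Z) ∧ ¬W) ∨ ¬¬(W ∧ ¬Y)
= ¬Z ∧ ¬(Z ∧ ¬Z ∨ ¬¬¬¬Z ∧ ¬W) ∨ ¬¬(W ∧ ¬Y)
= ¬Z ∧ ¬(¬¬¬¬Z ∧ ¬W) ∨ ¬¬(W ∧ ¬Y)
= ¬Z ∧ (¬¬¬Z ∨ W) ∨ ¬¬(W ∧ ¬Y)
= ¬Z ∧ (¬Z ∨ W) ∨ ¬¬(W ∧ ¬Y)
= ¬Z ∨ ¬¬(W ∧ ¬Y)
= ¬Z ∨ W ∧ ¬Y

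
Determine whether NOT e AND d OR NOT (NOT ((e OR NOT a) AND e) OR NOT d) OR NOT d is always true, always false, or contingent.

always true

NOT e AND d OR NOT (NOT ((e OR NOT a) AND e) OR NOT d) OR NOT d
= NOT e AND d OR NOT (NOT e OR NOT d) OR NOT d   [absorption]
= NOT e AND d OR e AND d OR NOT d   [De Morgan]
= d OR NOT d   [distribution]
= TRUE   [complement]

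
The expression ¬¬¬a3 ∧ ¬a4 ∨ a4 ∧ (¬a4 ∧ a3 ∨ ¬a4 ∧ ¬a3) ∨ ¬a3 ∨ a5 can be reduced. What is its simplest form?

¬a3 ∨ a5

¬¬¬a3 ∧ ¬a4 ∨ a4 ∧ (¬a4 ∧ a3 ∨ ¬a4 ∧ ¬a3) ∨ ¬a3 ∨ a5
= ¬¬¬a3 ∧ ¬a4 ∨ a4 ∧ ¬a4 ∨ ¬a3 ∨ a5   [distribution]
= ¬¬¬a3 ∧ ¬a4 ∨ ¬a3 ∨ a5   [complement / identity]
= ¬a3 ∧ ¬a4 ∨ ¬a3 ∨ a5   [double negation]
= ¬a3 ∨ a5   [absorption]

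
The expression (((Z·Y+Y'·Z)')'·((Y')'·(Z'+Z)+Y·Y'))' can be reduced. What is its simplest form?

(((Z·Y+Y'·Z)')'·((Y')'·(Z'+Z)+Y·Y'))'
= (((Z·Y+Y'·Z)')'·((Y')'+Y·Y'))'
= (((Z·Y+Y'·Z)')'·(Y')')'
= ((Z')'·(Y')')'
= Z'+Y'

Z'+Y'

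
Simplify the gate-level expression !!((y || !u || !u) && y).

y

!!((y || !u || !u) && y)
= !!((y || !u) && y)   — idempotence
= (y || !u) && y   — double negation
= y   — absorption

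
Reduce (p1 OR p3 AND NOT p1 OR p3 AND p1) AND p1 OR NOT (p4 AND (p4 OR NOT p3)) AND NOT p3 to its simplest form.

p1 OR NOT p4 AND NOT p3

(p1 OR p3 AND NOT p1 OR p3 AND p1) AND p1 OR NOT (p4 AND (p4 OR NOT p3)) AND NOT p3
= (p1 OR p3) AND p1 OR NOT (p4 AND (p4 OR NOT p3)) AND NOT p3   — distribution
= p1 OR NOT (p4 AND (p4 OR NOT p3)) AND NOT p3   — absorption
= p1 OR NOT p4 AND NOT p3   — absorption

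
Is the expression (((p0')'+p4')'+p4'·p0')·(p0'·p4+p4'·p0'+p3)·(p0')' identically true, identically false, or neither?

(((p0')'+p4')'+p4'·p0')·(p0'·p4+p4'·p0'+p3)·(p0')'
= (p0'·p4+p4'·p0')·(p0'·p4+p4'·p0'+p3)·(p0')'   — De Morgan
= (p0'·p4+p4'·p0')·(p0')'   — absorption
= (p0'·p4+p4'·p0')·p0   — double negation
= p0'·p0   — distribution
= 0   — complement

identically false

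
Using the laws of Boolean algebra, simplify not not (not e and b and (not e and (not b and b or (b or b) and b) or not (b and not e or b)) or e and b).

not not (not e and b and (not e and (not b and b or (b or b) and b) or not (b and not e or b)) or e and b)
= not not (not e and b and (not e and (not b and b or (b or b) and b) or not b) or e and b)   (absorption)
= not not (not e and b and (not e and (not b and b or b and b) or not b) or e and b)   (idempotence)
= not not (not e and b and (not e and b or not b) or e and b)   (distribution)
= not not (not e and b or e and b)   (absorption)
= not e and b or e and b   (double negation)
= b   (distribution)

b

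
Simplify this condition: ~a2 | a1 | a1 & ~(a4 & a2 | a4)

~a2 | a1

~a2 | a1 | a1 & ~(a4 & a2 | a4)
= ~a2 | a1 | a1 & ~a4   — absorption
= ~a2 | a1   — absorption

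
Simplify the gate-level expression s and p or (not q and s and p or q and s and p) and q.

s and p

s and p or (not q and s and p or q and s and p) and q
= s and p or s and p and q
= s and p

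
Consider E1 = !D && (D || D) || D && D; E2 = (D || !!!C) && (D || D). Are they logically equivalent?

Yes

E1: !D && (D || D) || D && D
    = !D && D || D && D
    = D
E2: (D || !!!C) && (D || D)
    = (D || !C) && (D || D)
    = (D || !C) && D
    = D
Both reduce to D, so they are equivalent.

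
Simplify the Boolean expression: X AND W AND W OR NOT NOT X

X AND W AND W OR NOT NOT X
= X AND W AND W OR X
= X AND W OR X
= X

X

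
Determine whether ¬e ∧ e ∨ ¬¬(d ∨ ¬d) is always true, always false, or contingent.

¬e ∧ e ∨ ¬¬(d ∨ ¬d)
= ¬e ∧ e ∨ d ∨ ¬d   [double negation]
= d ∨ ¬d   [complement / identity]
= True   [complement]

always true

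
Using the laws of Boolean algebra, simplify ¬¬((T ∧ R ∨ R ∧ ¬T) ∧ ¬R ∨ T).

¬¬((T ∧ R ∨ R ∧ ¬T) ∧ ¬R ∨ T)
= ¬¬(R ∧ ¬R ∨ T)   — distribution
= ¬¬T   — complement / identity
= T   — double negation

T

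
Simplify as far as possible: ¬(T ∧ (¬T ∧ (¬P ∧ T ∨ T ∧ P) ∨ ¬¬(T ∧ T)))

¬T

¬(T ∧ (¬T ∧ (¬P ∧ T ∨ T ∧ P) ∨ ¬¬(T ∧ T)))
= ¬(T ∧ (¬T ∧ (¬P ∧ T ∨ T ∧ P) ∨ T ∧ T))   [double negation]
= ¬(T ∧ (¬T ∧ T ∨ T ∧ T))   [distribution]
= ¬(T ∧ T)   [distribution]
= ¬T   [idempotence]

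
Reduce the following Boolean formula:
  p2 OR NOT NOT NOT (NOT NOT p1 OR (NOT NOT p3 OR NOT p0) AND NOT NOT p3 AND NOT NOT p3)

p2 OR NOT NOT NOT (NOT NOT p1 OR (NOT NOT p3 OR NOT p0) AND NOT NOT p3 AND NOT NOT p3)
= p2 OR NOT NOT NOT (NOT NOT p1 OR NOT NOT p3 AND NOT NOT p3)   [absorption]
= p2 OR NOT (NOT NOT p1 OR NOT NOT p3 AND NOT NOT p3)   [double negation]
= p2 OR NOT (NOT NOT p1 OR NOT NOT p3)   [idempotence]
= p2 OR NOT p1 AND NOT p3   [De Morgan]

p2 OR NOT p1 AND NOT p3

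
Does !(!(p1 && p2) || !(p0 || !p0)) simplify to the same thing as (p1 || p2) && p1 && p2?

E1: !(!(p1 && p2) || !(p0 || !p0))
    = p1 && p2 && (p0 || !p0)
    = p1 && p2
E2: (p1 || p2) && p1 && p2
    = p1 && p2
Both reduce to p1 && p2, so they are equivalent.

Yes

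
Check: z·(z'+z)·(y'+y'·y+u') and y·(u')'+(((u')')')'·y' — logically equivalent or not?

E1: z·(z'+z)·(y'+y'·y+u')
    = z·(y'+y'·y+u')
    = z·(y'+u')
E2: y·(u')'+(((u')')')'·y'
    = y·(u')'+(u')'·y'
    = (u')'
    = u
These differ: at u=1, y=1, z=0, E1 = 0 but E2 = 1.

No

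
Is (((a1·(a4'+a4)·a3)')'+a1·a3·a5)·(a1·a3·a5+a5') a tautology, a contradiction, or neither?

neither

(((a1·(a4'+a4)·a3)')'+a1·a3·a5)·(a1·a3·a5+a5')
= ((a1·(a4'+a4)·a3)')'·a5'+a1·a3·a5
= ((a1·a3)')'·a5'+a1·a3·a5
= a1·a3·a5'+a1·a3·a5
= a1·a3
This depends on a1, a3, so it is not a constant.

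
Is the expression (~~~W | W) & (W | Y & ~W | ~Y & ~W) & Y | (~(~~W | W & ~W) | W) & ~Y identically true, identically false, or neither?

identically true

(~~~W | W) & (W | Y & ~W | ~Y & ~W) & Y | (~(~~W | W & ~W) | W) & ~Y
= (~~~W | W) & (W | ~W) & Y | (~(~~W | W & ~W) | W) & ~Y   — distribution
= (~~~W | W) & Y | (~(~~W | W & ~W) | W) & ~Y   — complement / identity
= (~~~W | W) & Y | (~~~W | W) & ~Y   — complement / identity
= ~~~W | W   — distribution
= ~W | W   — double negation
= 1   — complement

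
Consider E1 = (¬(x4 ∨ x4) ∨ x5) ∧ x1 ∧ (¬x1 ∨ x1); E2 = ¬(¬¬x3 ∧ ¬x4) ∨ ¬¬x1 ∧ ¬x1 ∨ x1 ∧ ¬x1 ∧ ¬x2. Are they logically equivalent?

E1: (¬(x4 ∨ x4) ∨ x5) ∧ x1 ∧ (¬x1 ∨ x1)
    = (¬(x4 ∨ x4) ∨ x5) ∧ x1   [complement / identity]
    = (¬x4 ∨ x5) ∧ x1   [idempotence]
E2: ¬(¬¬x3 ∧ ¬x4) ∨ ¬¬x1 ∧ ¬x1 ∨ x1 ∧ ¬x1 ∧ ¬x2
    = ¬(¬¬x3 ∧ ¬x4) ∨ x1 ∧ ¬x1 ∨ x1 ∧ ¬x1 ∧ ¬x2   [double negation]
    = ¬x3 ∨ x4 ∨ x1 ∧ ¬x1 ∨ x1 ∧ ¬x1 ∧ ¬x2   [De Morgan]
    = ¬x3 ∨ x4 ∨ x1 ∧ ¬x1   [absorption]
    = ¬x3 ∨ x4   [complement / identity]
These differ: at x1=0, x2=0, x3=0, x4=1, x5=0, E1 = 0 but E2 = 1.

No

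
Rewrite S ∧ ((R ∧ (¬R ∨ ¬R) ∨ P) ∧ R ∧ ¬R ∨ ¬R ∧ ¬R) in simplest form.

S ∧ ((R ∧ (¬R ∨ ¬R) ∨ P) ∧ R ∧ ¬R ∨ ¬R ∧ ¬R)
= S ∧ ((R ∧ ¬R ∨ P) ∧ R ∧ ¬R ∨ ¬R ∧ ¬R)   — idempotence
= S ∧ (R ∧ ¬R ∨ ¬R ∧ ¬R)   — absorption
= S ∧ ¬R   — distribution

S ∧ ¬R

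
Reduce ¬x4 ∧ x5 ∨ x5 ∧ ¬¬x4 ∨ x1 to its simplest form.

¬x4 ∧ x5 ∨ x5 ∧ ¬¬x4 ∨ x1
= ¬x4 ∧ x5 ∨ x5 ∧ x4 ∨ x1   — double negation
= x5 ∨ x1   — distribution

x5 ∨ x1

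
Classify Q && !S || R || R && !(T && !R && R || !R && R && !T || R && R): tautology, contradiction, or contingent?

contingent

Q && !S || R || R && !(T && !R && R || !R && R && !T || R && R)
= Q && !S || R || R && !(!R && R || R && R)   — distribution
= Q && !S || R || R && !R   — distribution
= Q && !S || R   — complement / identity
This depends on Q, R, S, so it is not a constant.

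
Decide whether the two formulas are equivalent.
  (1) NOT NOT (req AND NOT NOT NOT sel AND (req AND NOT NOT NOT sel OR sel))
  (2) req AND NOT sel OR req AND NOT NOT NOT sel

Yes

E1: NOT NOT (req AND NOT NOT NOT sel AND (req AND NOT NOT NOT sel OR sel))
    = NOT NOT (req AND NOT NOT NOT sel)
    = NOT NOT (req AND NOT sel)
    = req AND NOT sel
E2: req AND NOT sel OR req AND NOT NOT NOT sel
    = req AND NOT sel OR req AND NOT sel
    = req AND NOT sel
Both reduce to req AND NOT sel, so they are equivalent.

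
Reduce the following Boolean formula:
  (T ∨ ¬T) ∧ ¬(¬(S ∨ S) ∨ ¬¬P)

(T ∨ ¬T) ∧ ¬(¬(S ∨ S) ∨ ¬¬P)
= (T ∨ ¬T) ∧ (S ∨ S) ∧ ¬P   — De Morgan
= (S ∨ S) ∧ ¬P   — complement / identity
= S ∧ ¬P   — idempotence

S ∧ ¬P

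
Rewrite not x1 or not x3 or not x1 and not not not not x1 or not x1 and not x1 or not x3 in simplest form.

not x1 or not x3 or not x1 and not not not not x1 or not x1 and not x1 or not x3
= not x1 or not x3 or not x1 and not not x1 or not x1 and not x1 or not x3
= not x1 or not x3 or not x1 and x1 or not x1 and not x1 or not x3
= not x1 or not x3 or not x1 or not x3
= not x1 or not x3

not x1 or not x3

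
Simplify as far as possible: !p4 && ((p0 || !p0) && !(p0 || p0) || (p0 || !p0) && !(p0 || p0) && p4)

!p4 && ((p0 || !p0) && !(p0 || p0) || (p0 || !p0) && !(p0 || p0) && p4)
= !p4 && (p0 || !p0) && !(p0 || p0)   [absorption]
= !p4 && !(p0 || p0)   [complement / identity]
= !p4 && !p0   [idempotence]

!p4 && !p0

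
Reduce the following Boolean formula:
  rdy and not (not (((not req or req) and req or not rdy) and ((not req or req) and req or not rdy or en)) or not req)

rdy and not (not (((not req or req) and req or not rdy) and ((not req or req) and req or not rdy or en)) or not req)
= rdy and not (not ((not req or req) and req or not rdy) or not req)   — absorption
= rdy and ((not req or req) and req or not rdy) and req   — De Morgan
= rdy and (req or not rdy) and req   — complement / identity
= rdy and req   — absorption

rdy and req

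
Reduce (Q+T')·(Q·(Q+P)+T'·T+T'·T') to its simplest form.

Q+T'

(Q+T')·(Q·(Q+P)+T'·T+T'·T')
= (Q+T')·(Q·(Q+P)+T')   — distribution
= (Q+T')·(Q+T')   — absorption
= Q+T'   — idempotence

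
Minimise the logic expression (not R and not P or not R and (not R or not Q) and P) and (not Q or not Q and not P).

(not R and not P or not R and (not R or not Q) and P) and (not Q or not Q and not P)
= (not R and not P or not R and (not R or not Q) and P) and not Q   — absorption
= (not R and not P or not R and P) and not Q   — absorption
= not R and not Q   — distribution

not R and not Q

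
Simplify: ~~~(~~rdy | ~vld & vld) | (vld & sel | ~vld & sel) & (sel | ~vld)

~rdy | sel

~~~(~~rdy | ~vld & vld) | (vld & sel | ~vld & sel) & (sel | ~vld)
= ~~~(rdy | ~vld & vld) | (vld & sel | ~vld & sel) & (sel | ~vld)   (double negation)
= ~~~(rdy | ~vld & vld) | sel & (sel | ~vld)   (distribution)
= ~~~(rdy | ~vld & vld) | sel   (absorption)
= ~~~rdy | sel   (complement / identity)
= ~rdy | sel   (double negation)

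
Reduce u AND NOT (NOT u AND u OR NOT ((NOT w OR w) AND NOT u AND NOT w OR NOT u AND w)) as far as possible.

u AND NOT (NOT u AND u OR NOT ((NOT w OR w) AND NOT u AND NOT w OR NOT u AND w))
= u AND NOT (NOT u AND u OR NOT (NOT u AND NOT w OR NOT u AND w))
= u AND NOT NOT (NOT u AND NOT w OR NOT u AND w)
= u AND NOT NOT NOT u
= u AND NOT u
= FALSE

FALSE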